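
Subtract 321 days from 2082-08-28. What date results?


Start: 2082-08-28, subtract 321 days
Back 28 days from August 28 reaches July 31, 2082 -> 293 left
July 2082 has 31 days -> back to June 30, 2082 -> 262 left
June 2082 has 30 days -> back to May 31, 2082 -> 232 left
May 2082 has 31 days -> back to April 30, 2082 -> 201 left
April 2082 has 30 days -> back to March 31, 2082 -> 171 left
March 2082 has 31 days -> back to February 28, 2082 -> 140 left
February 2082 has 28 days -> back to January 31, 2082 -> 112 left
January 2082 has 31 days -> back to December 31, 2081 -> 81 left
December 2081 has 31 days -> back to November 30, 2081 -> 50 left
November 2081 has 30 days -> back to October 31, 2081 -> 20 left
October 2081: 31 - 20 = 11 -> lands on October 11

Result: 2081-10-11


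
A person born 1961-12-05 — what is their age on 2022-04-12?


Birth: 1961-12-05
Reference: 2022-04-12
Year difference: 2022 - 1961 = 61
Birthday not yet reached in 2022, subtract 1

60 years old


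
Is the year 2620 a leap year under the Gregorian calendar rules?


Gregorian leap year rule: divisible by 4, but not by 100, unless also by 400.
2620 is divisible by 4 but not 100 -> leap year

Yes


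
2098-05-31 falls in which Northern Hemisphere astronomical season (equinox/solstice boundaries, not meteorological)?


Date: May 31
Astronomical Spring (approx.; exact equinox/solstice day varies by year): March 20 to June 20
May 31 falls within the Spring window

Spring


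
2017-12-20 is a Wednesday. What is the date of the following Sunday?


Current: Wednesday
Target: Sunday
Days ahead: 4

Next Sunday: 2017-12-24


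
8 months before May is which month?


May is month 5
5 - 8 = -3; wrap: -3 + 12 = 9

September


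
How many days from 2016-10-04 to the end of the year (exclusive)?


Day of year: 278 of 366
Remaining = 366 - 278

88 days


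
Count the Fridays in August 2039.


August 2039 has 31 days
Anchor: Jan 1, 2039. With p = 2039 - 1 = 2038: (p + p//4 - p//100 + p//400) mod 7 = (2038 + 509 - 20 + 5) mod 7 = 2532 mod 7 = 5 -> Saturday (Mon=0 ... Sun=6)
Days before August (Jan-Jul): 212; August 1 index = (5 + 212) mod 7 = 0 -> Monday
First Friday is August 5
Fridays: 5, 12, 19, 26

4 Fridays


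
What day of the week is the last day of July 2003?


July 2003 has 31 days
Anchor: Jan 1, 2003. With p = 2003 - 1 = 2002: (p + p//4 - p//100 + p//400) mod 7 = (2002 + 500 - 20 + 5) mod 7 = 2487 mod 7 = 2 -> Wednesday (Mon=0 ... Sun=6)
Days before July (Jan-Jun): 181; July 1 index = (2 + 181) mod 7 = 1 -> Tuesday
Last day offset: 31 - 1 = 30 days
Weekday index = (1 + 30) mod 7 = 3

Thursday, July 31


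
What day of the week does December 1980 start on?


Target: December 1, 1980
Anchor: Jan 1, 1980. With p = 1980 - 1 = 1979: (p + p//4 - p//100 + p//400) mod 7 = (1979 + 494 - 19 + 4) mod 7 = 2458 mod 7 = 1 -> Tuesday (Mon=0 ... Sun=6)
Days before December (Jan-Nov): 335 days
Weekday index = (1 + 335) mod 7 = 0

Monday


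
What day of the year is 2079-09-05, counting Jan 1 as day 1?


Date: September 5, 2079
Days in months 1 through 8: 243
Plus 5 days in September

Day of year: 248


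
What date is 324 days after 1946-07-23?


Start: 1946-07-23, add 324 days
July 1946 has 31 days: 31 - 23 = 8 days to July 31 -> 316 left
August 1946 has 31 days -> 285 left
September 1946 has 30 days -> 255 left
October 1946 has 31 days -> 224 left
November 1946 has 30 days -> 194 left
December 1946 has 31 days -> 163 left
January 1947 has 31 days -> 132 left
February 1947 has 28 days -> 104 left
March 1947 has 31 days -> 73 left
April 1947 has 30 days -> 43 left
May 1947 has 31 days -> 12 left
June 1947: 12 <= 30 -> lands on June 12

Result: 1947-06-12


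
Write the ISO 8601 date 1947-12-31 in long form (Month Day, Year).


ISO 1947-12-31 parses as year=1947, month=12, day=31
Month 12 -> December

December 31, 1947


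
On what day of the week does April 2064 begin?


Target: April 1, 2064
Anchor: Jan 1, 2064. With p = 2064 - 1 = 2063: (p + p//4 - p//100 + p//400) mod 7 = (2063 + 515 - 20 + 5) mod 7 = 2563 mod 7 = 1 -> Tuesday (Mon=0 ... Sun=6)
Days before April (Jan-Mar): 91 days
Weekday index = (1 + 91) mod 7 = 1

Tuesday


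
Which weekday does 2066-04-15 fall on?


Date: April 15, 2066
Anchor: Jan 1, 2066. With p = 2066 - 1 = 2065: (p + p//4 - p//100 + p//400) mod 7 = (2065 + 516 - 20 + 5) mod 7 = 2566 mod 7 = 4 -> Friday (Mon=0 ... Sun=6)
Days before April (Jan-Mar): 90; offset = 90 + 15 - 1 = 104
Weekday index = (4 + 104) mod 7 = 3

Day of the week: Thursday


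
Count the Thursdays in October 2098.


October 2098 has 31 days
Anchor: Jan 1, 2098. With p = 2098 - 1 = 2097: (p + p//4 - p//100 + p//400) mod 7 = (2097 + 524 - 20 + 5) mod 7 = 2606 mod 7 = 2 -> Wednesday (Mon=0 ... Sun=6)
Days before October (Jan-Sep): 273; October 1 index = (2 + 273) mod 7 = 2 -> Wednesday
First Thursday is October 2
Thursdays: 2, 9, 16, 23, 30

5 Thursdays


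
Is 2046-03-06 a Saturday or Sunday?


Anchor: Jan 1, 2046. With p = 2046 - 1 = 2045: (p + p//4 - p//100 + p//400) mod 7 = (2045 + 511 - 20 + 5) mod 7 = 2541 mod 7 = 0 -> Monday (Mon=0 ... Sun=6)
Day of year: 65; offset = 64
Weekday index = (0 + 64) mod 7 = 1 -> Tuesday
Weekend days: Saturday, Sunday

No


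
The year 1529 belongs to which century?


Century = (year - 1) // 100 + 1
= (1529 - 1) // 100 + 1
= 1528 // 100 + 1
= 15 + 1

16th century


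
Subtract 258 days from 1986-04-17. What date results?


Start: 1986-04-17, subtract 258 days
Back 17 days from April 17 reaches March 31, 1986 -> 241 left
March 1986 has 31 days -> back to February 28, 1986 -> 210 left
February 1986 has 28 days -> back to January 31, 1986 -> 182 left
January 1986 has 31 days -> back to December 31, 1985 -> 151 left
December 1985 has 31 days -> back to November 30, 1985 -> 120 left
November 1985 has 30 days -> back to October 31, 1985 -> 90 left
October 1985 has 31 days -> back to September 30, 1985 -> 59 left
September 1985 has 30 days -> back to August 31, 1985 -> 29 left
August 1985: 31 - 29 = 2 -> lands on August 2

Result: 1985-08-02


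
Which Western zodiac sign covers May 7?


Date: May 7
Conventional tropical zodiac dates: Taurus from April 20 onward; Gemini starts May 21
May 7 falls within the Taurus range

Taurus


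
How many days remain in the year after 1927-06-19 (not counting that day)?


Day of year: 170 of 365
Remaining = 365 - 170

195 days


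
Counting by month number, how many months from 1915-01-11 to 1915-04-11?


From January 1915 to April 1915
0 years * 12 = 0 months, plus 3 months = 3

3 months


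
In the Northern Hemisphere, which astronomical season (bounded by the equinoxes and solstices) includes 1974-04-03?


Date: April 3
Astronomical Spring (approx.; exact equinox/solstice day varies by year): March 20 to June 20
April 3 falls within the Spring window

Spring


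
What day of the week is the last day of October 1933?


October 1933 has 31 days
Anchor: Jan 1, 1933. With p = 1933 - 1 = 1932: (p + p//4 - p//100 + p//400) mod 7 = (1932 + 483 - 19 + 4) mod 7 = 2400 mod 7 = 6 -> Sunday (Mon=0 ... Sun=6)
Days before October (Jan-Sep): 273; October 1 index = (6 + 273) mod 7 = 6 -> Sunday
Last day offset: 31 - 1 = 30 days
Weekday index = (6 + 30) mod 7 = 1

Tuesday, October 31


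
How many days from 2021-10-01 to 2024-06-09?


From 2021-10-01 to 2024-06-09
2021-10-01: days before October = 31 + 28 + 31 + 30 + 31 + 30 + 31 + 31 + 30 = 273 (2021 is not a leap year); day of year = 273 + 1 = 274
2024-06-09: days before June = 31 + 29 + 31 + 30 + 31 = 152 (2024 is a leap year); day of year = 152 + 9 = 161
Rest of 2021: 365 - 274 = 91
Full years 2022 (365), 2023 (365): 730
Total = 91 + 730 + 161 = 982

982 days


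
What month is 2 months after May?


May is month 5
5 + 2 = 7

July


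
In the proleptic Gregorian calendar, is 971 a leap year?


Gregorian leap year rule: divisible by 4, but not by 100, unless also by 400.
971 is not divisible by 4 -> not a leap year

No


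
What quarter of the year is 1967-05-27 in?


Month: May (month 5)
Q1: Jan-Mar, Q2: Apr-Jun, Q3: Jul-Sep, Q4: Oct-Dec

Q2


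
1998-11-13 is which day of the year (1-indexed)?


Date: November 13, 1998
Days in months 1 through 10: 304
Plus 13 days in November

Day of year: 317


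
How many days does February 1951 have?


February 1951 (leap year: no)

28 days


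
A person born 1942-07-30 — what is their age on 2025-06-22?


Birth: 1942-07-30
Reference: 2025-06-22
Year difference: 2025 - 1942 = 83
Birthday not yet reached in 2025, subtract 1

82 years old


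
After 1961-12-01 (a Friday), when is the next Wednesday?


Current: Friday
Target: Wednesday
Days ahead: 5

Next Wednesday: 1961-12-06


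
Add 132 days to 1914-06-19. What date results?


Start: 1914-06-19, add 132 days
June 1914 has 30 days: 30 - 19 = 11 days to June 30 -> 121 left
July 1914 has 31 days -> 90 left
August 1914 has 31 days -> 59 left
September 1914 has 30 days -> 29 left
October 1914: 29 <= 31 -> lands on October 29

Result: 1914-10-29


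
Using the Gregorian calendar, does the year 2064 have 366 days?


Gregorian leap year rule: divisible by 4, but not by 100, unless also by 400.
2064 is divisible by 4 but not 100 -> leap year

Yes


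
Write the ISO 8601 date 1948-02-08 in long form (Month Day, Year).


ISO 1948-02-08 parses as year=1948, month=02, day=08
Month 2 -> February

February 8, 1948


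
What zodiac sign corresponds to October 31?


Date: October 31
Conventional tropical zodiac dates: Scorpio from October 23 onward; Sagittarius starts November 22
October 31 falls within the Scorpio range

Scorpio


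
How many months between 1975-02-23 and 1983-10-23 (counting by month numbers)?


From February 1975 to October 1983
8 years * 12 = 96 months, plus 8 months = 104

104 months


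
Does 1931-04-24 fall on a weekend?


Anchor: Jan 1, 1931. With p = 1931 - 1 = 1930: (p + p//4 - p//100 + p//400) mod 7 = (1930 + 482 - 19 + 4) mod 7 = 2397 mod 7 = 3 -> Thursday (Mon=0 ... Sun=6)
Day of year: 114; offset = 113
Weekday index = (3 + 113) mod 7 = 4 -> Friday
Weekend days: Saturday, Sunday

No


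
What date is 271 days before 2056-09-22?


Start: 2056-09-22, subtract 271 days
Back 22 days from September 22 reaches August 31, 2056 -> 249 left
August 2056 has 31 days -> back to July 31, 2056 -> 218 left
July 2056 has 31 days -> back to June 30, 2056 -> 187 left
June 2056 has 30 days -> back to May 31, 2056 -> 157 left
May 2056 has 31 days -> back to April 30, 2056 -> 126 left
April 2056 has 30 days -> back to March 31, 2056 -> 96 left
March 2056 has 31 days -> back to February 29, 2056 -> 65 left
February 2056 has 29 days -> back to January 31, 2056 -> 36 left
January 2056 has 31 days -> back to December 31, 2055 -> 5 left
December 2055: 31 - 5 = 26 -> lands on December 26

Result: 2055-12-26


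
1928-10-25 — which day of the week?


Date: October 25, 1928
Anchor: Jan 1, 1928. With p = 1928 - 1 = 1927: (p + p//4 - p//100 + p//400) mod 7 = (1927 + 481 - 19 + 4) mod 7 = 2393 mod 7 = 6 -> Sunday (Mon=0 ... Sun=6)
Days before October (Jan-Sep): 274; offset = 274 + 25 - 1 = 298
Weekday index = (6 + 298) mod 7 = 3

Day of the week: Thursday


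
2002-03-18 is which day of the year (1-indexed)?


Date: March 18, 2002
Days in months 1 through 2: 59
Plus 18 days in March

Day of year: 77


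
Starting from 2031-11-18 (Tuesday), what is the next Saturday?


Current: Tuesday
Target: Saturday
Days ahead: 4

Next Saturday: 2031-11-22


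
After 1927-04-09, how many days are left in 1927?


Day of year: 99 of 365
Remaining = 365 - 99

266 days


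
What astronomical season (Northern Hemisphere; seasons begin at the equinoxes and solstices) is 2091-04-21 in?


Date: April 21
Astronomical Spring (approx.; exact equinox/solstice day varies by year): March 20 to June 20
April 21 falls within the Spring window

Spring


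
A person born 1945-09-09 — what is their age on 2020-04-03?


Birth: 1945-09-09
Reference: 2020-04-03
Year difference: 2020 - 1945 = 75
Birthday not yet reached in 2020, subtract 1

74 years old


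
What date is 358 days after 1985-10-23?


Start: 1985-10-23, add 358 days
October 1985 has 31 days: 31 - 23 = 8 days to October 31 -> 350 left
November 1985 has 30 days -> 320 left
December 1985 has 31 days -> 289 left
January 1986 has 31 days -> 258 left
February 1986 has 28 days -> 230 left
March 1986 has 31 days -> 199 left
April 1986 has 30 days -> 169 left
May 1986 has 31 days -> 138 left
June 1986 has 30 days -> 108 left
July 1986 has 31 days -> 77 left
August 1986 has 31 days -> 46 left
September 1986 has 30 days -> 16 left
October 1986: 16 <= 31 -> lands on October 16

Result: 1986-10-16


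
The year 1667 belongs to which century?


Century = (year - 1) // 100 + 1
= (1667 - 1) // 100 + 1
= 1666 // 100 + 1
= 16 + 1

17th century


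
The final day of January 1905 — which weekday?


January 1905 has 31 days
Anchor: Jan 1, 1905. With p = 1905 - 1 = 1904: (p + p//4 - p//100 + p//400) mod 7 = (1904 + 476 - 19 + 4) mod 7 = 2365 mod 7 = 6 -> Sunday (Mon=0 ... Sun=6)
January 1 is the anchor itself -> Sunday
Last day offset: 31 - 1 = 30 days
Weekday index = (6 + 30) mod 7 = 1

Tuesday, January 31


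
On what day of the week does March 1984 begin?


Target: March 1, 1984
Anchor: Jan 1, 1984. With p = 1984 - 1 = 1983: (p + p//4 - p//100 + p//400) mod 7 = (1983 + 495 - 19 + 4) mod 7 = 2463 mod 7 = 6 -> Sunday (Mon=0 ... Sun=6)
Days before March (Jan-Feb): 60 days
Weekday index = (6 + 60) mod 7 = 3

Thursday


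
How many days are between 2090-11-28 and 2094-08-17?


From 2090-11-28 to 2094-08-17
2090-11-28: days before November = 31 + 28 + 31 + 30 + 31 + 30 + 31 + 31 + 30 + 31 = 304 (2090 is not a leap year); day of year = 304 + 28 = 332
2094-08-17: days before August = 31 + 28 + 31 + 30 + 31 + 30 + 31 = 212 (2094 is not a leap year); day of year = 212 + 17 = 229
Rest of 2090: 365 - 332 = 33
Full years 2091 (365), 2092 (366), 2093 (365): 1096
Total = 33 + 1096 + 229 = 1358

1358 days


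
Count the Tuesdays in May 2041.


May 2041 has 31 days
Anchor: Jan 1, 2041. With p = 2041 - 1 = 2040: (p + p//4 - p//100 + p//400) mod 7 = (2040 + 510 - 20 + 5) mod 7 = 2535 mod 7 = 1 -> Tuesday (Mon=0 ... Sun=6)
Days before May (Jan-Apr): 120; May 1 index = (1 + 120) mod 7 = 2 -> Wednesday
First Tuesday is May 7
Tuesdays: 7, 14, 21, 28

4 Tuesdays


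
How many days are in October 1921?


October 1921

31 days


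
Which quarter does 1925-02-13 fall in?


Month: February (month 2)
Q1: Jan-Mar, Q2: Apr-Jun, Q3: Jul-Sep, Q4: Oct-Dec

Q1


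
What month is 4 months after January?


January is month 1
1 + 4 = 5

May


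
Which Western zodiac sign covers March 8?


Date: March 8
Conventional tropical zodiac dates: Pisces from February 19 onward; Aries starts March 21
March 8 falls within the Pisces range

Pisces


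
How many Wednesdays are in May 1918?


May 1918 has 31 days
Anchor: Jan 1, 1918. With p = 1918 - 1 = 1917: (p + p//4 - p//100 + p//400) mod 7 = (1917 + 479 - 19 + 4) mod 7 = 2381 mod 7 = 1 -> Tuesday (Mon=0 ... Sun=6)
Days before May (Jan-Apr): 120; May 1 index = (1 + 120) mod 7 = 2 -> Wednesday
First Wednesday is May 1
Wednesdays: 1, 8, 15, 22, 29

5 Wednesdays


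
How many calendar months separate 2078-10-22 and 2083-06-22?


From October 2078 to June 2083
5 years * 12 = 60 months, minus 4 months = 56

56 months


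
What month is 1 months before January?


January is month 1
1 - 1 = 0; wrap: 0 + 12 = 12

December


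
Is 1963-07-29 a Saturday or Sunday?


Anchor: Jan 1, 1963. With p = 1963 - 1 = 1962: (p + p//4 - p//100 + p//400) mod 7 = (1962 + 490 - 19 + 4) mod 7 = 2437 mod 7 = 1 -> Tuesday (Mon=0 ... Sun=6)
Day of year: 210; offset = 209
Weekday index = (1 + 209) mod 7 = 0 -> Monday
Weekend days: Saturday, Sunday

No


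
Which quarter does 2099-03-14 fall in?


Month: March (month 3)
Q1: Jan-Mar, Q2: Apr-Jun, Q3: Jul-Sep, Q4: Oct-Dec

Q1


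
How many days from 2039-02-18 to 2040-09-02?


From 2039-02-18 to 2040-09-02
2039-02-18: days before February = 31; day of year = 31 + 18 = 49
2040-09-02: days before September = 31 + 29 + 31 + 30 + 31 + 30 + 31 + 31 = 244 (2040 is a leap year); day of year = 244 + 2 = 246
Rest of 2039: 365 - 49 = 316
Total = 316 + 246 = 562

562 days


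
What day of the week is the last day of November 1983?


November 1983 has 30 days
Anchor: Jan 1, 1983. With p = 1983 - 1 = 1982: (p + p//4 - p//100 + p//400) mod 7 = (1982 + 495 - 19 + 4) mod 7 = 2462 mod 7 = 5 -> Saturday (Mon=0 ... Sun=6)
Days before November (Jan-Oct): 304; November 1 index = (5 + 304) mod 7 = 1 -> Tuesday
Last day offset: 30 - 1 = 29 days
Weekday index = (1 + 29) mod 7 = 2

Wednesday, November 30


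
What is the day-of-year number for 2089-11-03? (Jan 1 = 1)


Date: November 3, 2089
Days in months 1 through 10: 304
Plus 3 days in November

Day of year: 307


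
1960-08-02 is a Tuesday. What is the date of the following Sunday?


Current: Tuesday
Target: Sunday
Days ahead: 5

Next Sunday: 1960-08-07


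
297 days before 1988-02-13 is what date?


Start: 1988-02-13, subtract 297 days
Back 13 days from February 13 reaches January 31, 1988 -> 284 left
January 1988 has 31 days -> back to December 31, 1987 -> 253 left
December 1987 has 31 days -> back to November 30, 1987 -> 222 left
November 1987 has 30 days -> back to October 31, 1987 -> 192 left
October 1987 has 31 days -> back to September 30, 1987 -> 161 left
September 1987 has 30 days -> back to August 31, 1987 -> 131 left
August 1987 has 31 days -> back to July 31, 1987 -> 100 left
July 1987 has 31 days -> back to June 30, 1987 -> 69 left
June 1987 has 30 days -> back to May 31, 1987 -> 39 left
May 1987 has 31 days -> back to April 30, 1987 -> 8 left
April 1987: 30 - 8 = 22 -> lands on April 22

Result: 1987-04-22


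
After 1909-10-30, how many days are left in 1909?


Day of year: 303 of 365
Remaining = 365 - 303

62 days


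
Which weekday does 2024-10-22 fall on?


Date: October 22, 2024
Anchor: Jan 1, 2024. With p = 2024 - 1 = 2023: (p + p//4 - p//100 + p//400) mod 7 = (2023 + 505 - 20 + 5) mod 7 = 2513 mod 7 = 0 -> Monday (Mon=0 ... Sun=6)
Days before October (Jan-Sep): 274; offset = 274 + 22 - 1 = 295
Weekday index = (0 + 295) mod 7 = 1

Day of the week: Tuesday


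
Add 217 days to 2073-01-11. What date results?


Start: 2073-01-11, add 217 days
January 2073 has 31 days: 31 - 11 = 20 days to January 31 -> 197 left
February 2073 has 28 days -> 169 left
March 2073 has 31 days -> 138 left
April 2073 has 30 days -> 108 left
May 2073 has 31 days -> 77 left
June 2073 has 30 days -> 47 left
July 2073 has 31 days -> 16 left
August 2073: 16 <= 31 -> lands on August 16

Result: 2073-08-16


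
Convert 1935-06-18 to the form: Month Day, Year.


ISO 1935-06-18 parses as year=1935, month=06, day=18
Month 6 -> June

June 18, 1935


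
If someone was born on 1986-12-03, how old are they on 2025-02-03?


Birth: 1986-12-03
Reference: 2025-02-03
Year difference: 2025 - 1986 = 39
Birthday not yet reached in 2025, subtract 1

38 years old


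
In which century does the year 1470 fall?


Century = (year - 1) // 100 + 1
= (1470 - 1) // 100 + 1
= 1469 // 100 + 1
= 14 + 1

15th century


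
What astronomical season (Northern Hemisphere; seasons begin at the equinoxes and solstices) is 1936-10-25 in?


Date: October 25
Astronomical Autumn (approx.; exact equinox/solstice day varies by year): September 22 to December 20
October 25 falls within the Autumn window

Autumn


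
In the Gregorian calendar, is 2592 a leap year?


Gregorian leap year rule: divisible by 4, but not by 100, unless also by 400.
2592 is divisible by 4 but not 100 -> leap year

Yes


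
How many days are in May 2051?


May 2051

31 days


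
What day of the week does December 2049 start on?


Target: December 1, 2049
Anchor: Jan 1, 2049. With p = 2049 - 1 = 2048: (p + p//4 - p//100 + p//400) mod 7 = (2048 + 512 - 20 + 5) mod 7 = 2545 mod 7 = 4 -> Friday (Mon=0 ... Sun=6)
Days before December (Jan-Nov): 334 days
Weekday index = (4 + 334) mod 7 = 2

Wednesday


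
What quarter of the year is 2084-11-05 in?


Month: November (month 11)
Q1: Jan-Mar, Q2: Apr-Jun, Q3: Jul-Sep, Q4: Oct-Dec

Q4


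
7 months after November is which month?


November is month 11
11 + 7 = 18; wrap: 18 - 12 = 6

June


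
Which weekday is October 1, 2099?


Target: October 1, 2099
Anchor: Jan 1, 2099. With p = 2099 - 1 = 2098: (p + p//4 - p//100 + p//400) mod 7 = (2098 + 524 - 20 + 5) mod 7 = 2607 mod 7 = 3 -> Thursday (Mon=0 ... Sun=6)
Days before October (Jan-Sep): 273 days
Weekday index = (3 + 273) mod 7 = 3

Thursday


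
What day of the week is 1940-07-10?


Date: July 10, 1940
Anchor: Jan 1, 1940. With p = 1940 - 1 = 1939: (p + p//4 - p//100 + p//400) mod 7 = (1939 + 484 - 19 + 4) mod 7 = 2408 mod 7 = 0 -> Monday (Mon=0 ... Sun=6)
Days before July (Jan-Jun): 182; offset = 182 + 10 - 1 = 191
Weekday index = (0 + 191) mod 7 = 2

Day of the week: Wednesday


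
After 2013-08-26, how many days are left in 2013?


Day of year: 238 of 365
Remaining = 365 - 238

127 days


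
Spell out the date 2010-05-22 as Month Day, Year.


ISO 2010-05-22 parses as year=2010, month=05, day=22
Month 5 -> May

May 22, 2010


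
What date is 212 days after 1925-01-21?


Start: 1925-01-21, add 212 days
January 1925 has 31 days: 31 - 21 = 10 days to January 31 -> 202 left
February 1925 has 28 days -> 174 left
March 1925 has 31 days -> 143 left
April 1925 has 30 days -> 113 left
May 1925 has 31 days -> 82 left
June 1925 has 30 days -> 52 left
July 1925 has 31 days -> 21 left
August 1925: 21 <= 31 -> lands on August 21

Result: 1925-08-21


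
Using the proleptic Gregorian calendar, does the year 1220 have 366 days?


Gregorian leap year rule: divisible by 4, but not by 100, unless also by 400.
1220 is divisible by 4 but not 100 -> leap year

Yes


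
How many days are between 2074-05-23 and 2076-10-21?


From 2074-05-23 to 2076-10-21
2074-05-23: days before May = 31 + 28 + 31 + 30 = 120 (2074 is not a leap year); day of year = 120 + 23 = 143
2076-10-21: days before October = 31 + 29 + 31 + 30 + 31 + 30 + 31 + 31 + 30 = 274 (2076 is a leap year); day of year = 274 + 21 = 295
Rest of 2074: 365 - 143 = 222
Full years 2075 (365): 365
Total = 222 + 365 + 295 = 882

882 days


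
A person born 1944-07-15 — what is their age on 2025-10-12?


Birth: 1944-07-15
Reference: 2025-10-12
Year difference: 2025 - 1944 = 81

81 years old


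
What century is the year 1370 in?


Century = (year - 1) // 100 + 1
= (1370 - 1) // 100 + 1
= 1369 // 100 + 1
= 13 + 1

14th century


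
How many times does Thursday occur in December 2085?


December 2085 has 31 days
Anchor: Jan 1, 2085. With p = 2085 - 1 = 2084: (p + p//4 - p//100 + p//400) mod 7 = (2084 + 521 - 20 + 5) mod 7 = 2590 mod 7 = 0 -> Monday (Mon=0 ... Sun=6)
Days before December (Jan-Nov): 334; December 1 index = (0 + 334) mod 7 = 5 -> Saturday
First Thursday is December 6
Thursdays: 6, 13, 20, 27

4 Thursdays


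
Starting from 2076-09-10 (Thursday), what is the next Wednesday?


Current: Thursday
Target: Wednesday
Days ahead: 6

Next Wednesday: 2076-09-16


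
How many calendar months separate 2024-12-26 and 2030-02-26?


From December 2024 to February 2030
6 years * 12 = 72 months, minus 10 months = 62

62 months


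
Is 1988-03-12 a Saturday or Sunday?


Anchor: Jan 1, 1988. With p = 1988 - 1 = 1987: (p + p//4 - p//100 + p//400) mod 7 = (1987 + 496 - 19 + 4) mod 7 = 2468 mod 7 = 4 -> Friday (Mon=0 ... Sun=6)
Day of year: 72; offset = 71
Weekday index = (4 + 71) mod 7 = 5 -> Saturday
Weekend days: Saturday, Sunday

Yes


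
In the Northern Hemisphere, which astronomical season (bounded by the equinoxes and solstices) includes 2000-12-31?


Date: December 31
Astronomical Winter (approx.; exact equinox/solstice day varies by year): December 21 to March 19
December 31 falls within the Winter window

Winter


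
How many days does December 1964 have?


December 1964

31 days


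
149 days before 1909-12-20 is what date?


Start: 1909-12-20, subtract 149 days
Back 20 days from December 20 reaches November 30, 1909 -> 129 left
November 1909 has 30 days -> back to October 31, 1909 -> 99 left
October 1909 has 31 days -> back to September 30, 1909 -> 68 left
September 1909 has 30 days -> back to August 31, 1909 -> 38 left
August 1909 has 31 days -> back to July 31, 1909 -> 7 left
July 1909: 31 - 7 = 24 -> lands on July 24

Result: 1909-07-24


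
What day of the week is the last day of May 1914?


May 1914 has 31 days
Anchor: Jan 1, 1914. With p = 1914 - 1 = 1913: (p + p//4 - p//100 + p//400) mod 7 = (1913 + 478 - 19 + 4) mod 7 = 2376 mod 7 = 3 -> Thursday (Mon=0 ... Sun=6)
Days before May (Jan-Apr): 120; May 1 index = (3 + 120) mod 7 = 4 -> Friday
Last day offset: 31 - 1 = 30 days
Weekday index = (4 + 30) mod 7 = 6

Sunday, May 31


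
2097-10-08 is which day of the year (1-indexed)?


Date: October 8, 2097
Days in months 1 through 9: 273
Plus 8 days in October

Day of year: 281


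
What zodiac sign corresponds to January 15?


Date: January 15
Conventional tropical zodiac dates: Capricorn from December 22 onward; Aquarius starts January 20
January 15 falls within the Capricorn range

Capricorn


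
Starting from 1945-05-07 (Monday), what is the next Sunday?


Current: Monday
Target: Sunday
Days ahead: 6

Next Sunday: 1945-05-13


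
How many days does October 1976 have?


October 1976

31 days


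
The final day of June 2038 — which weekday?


June 2038 has 30 days
Anchor: Jan 1, 2038. With p = 2038 - 1 = 2037: (p + p//4 - p//100 + p//400) mod 7 = (2037 + 509 - 20 + 5) mod 7 = 2531 mod 7 = 4 -> Friday (Mon=0 ... Sun=6)
Days before June (Jan-May): 151; June 1 index = (4 + 151) mod 7 = 1 -> Tuesday
Last day offset: 30 - 1 = 29 days
Weekday index = (1 + 29) mod 7 = 2

Wednesday, June 30


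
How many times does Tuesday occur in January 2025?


January 2025 has 31 days
Anchor: Jan 1, 2025. With p = 2025 - 1 = 2024: (p + p//4 - p//100 + p//400) mod 7 = (2024 + 506 - 20 + 5) mod 7 = 2515 mod 7 = 2 -> Wednesday (Mon=0 ... Sun=6)
January 1 is the anchor itself -> Wednesday
First Tuesday is January 7
Tuesdays: 7, 14, 21, 28

4 Tuesdays


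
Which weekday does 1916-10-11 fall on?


Date: October 11, 1916
Anchor: Jan 1, 1916. With p = 1916 - 1 = 1915: (p + p//4 - p//100 + p//400) mod 7 = (1915 + 478 - 19 + 4) mod 7 = 2378 mod 7 = 5 -> Saturday (Mon=0 ... Sun=6)
Days before October (Jan-Sep): 274; offset = 274 + 11 - 1 = 284
Weekday index = (5 + 284) mod 7 = 2

Day of the week: Wednesday


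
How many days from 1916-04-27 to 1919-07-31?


From 1916-04-27 to 1919-07-31
1916-04-27: days before April = 31 + 29 + 31 = 91 (1916 is a leap year); day of year = 91 + 27 = 118
1919-07-31: days before July = 31 + 28 + 31 + 30 + 31 + 30 = 181 (1919 is not a leap year); day of year = 181 + 31 = 212
Rest of 1916: 366 - 118 = 248
Full years 1917 (365), 1918 (365): 730
Total = 248 + 730 + 212 = 1190

1190 days


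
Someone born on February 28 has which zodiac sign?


Date: February 28
Conventional tropical zodiac dates: Pisces from February 19 onward; Aries starts March 21
February 28 falls within the Pisces range

Pisces


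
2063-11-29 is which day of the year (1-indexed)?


Date: November 29, 2063
Days in months 1 through 10: 304
Plus 29 days in November

Day of year: 333


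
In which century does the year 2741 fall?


Century = (year - 1) // 100 + 1
= (2741 - 1) // 100 + 1
= 2740 // 100 + 1
= 27 + 1

28th century


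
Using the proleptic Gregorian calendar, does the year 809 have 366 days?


Gregorian leap year rule: divisible by 4, but not by 100, unless also by 400.
809 is not divisible by 4 -> not a leap year

No


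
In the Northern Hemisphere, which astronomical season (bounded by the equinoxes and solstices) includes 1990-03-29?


Date: March 29
Astronomical Spring (approx.; exact equinox/solstice day varies by year): March 20 to June 20
March 29 falls within the Spring window

Spring


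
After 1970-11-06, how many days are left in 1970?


Day of year: 310 of 365
Remaining = 365 - 310

55 days


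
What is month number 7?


Month 7 of 12

July


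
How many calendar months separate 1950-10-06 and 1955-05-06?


From October 1950 to May 1955
5 years * 12 = 60 months, minus 5 months = 55

55 months


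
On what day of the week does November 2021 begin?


Target: November 1, 2021
Anchor: Jan 1, 2021. With p = 2021 - 1 = 2020: (p + p//4 - p//100 + p//400) mod 7 = (2020 + 505 - 20 + 5) mod 7 = 2510 mod 7 = 4 -> Friday (Mon=0 ... Sun=6)
Days before November (Jan-Oct): 304 days
Weekday index = (4 + 304) mod 7 = 0

Monday


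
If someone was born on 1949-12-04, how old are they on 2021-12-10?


Birth: 1949-12-04
Reference: 2021-12-10
Year difference: 2021 - 1949 = 72

72 years old


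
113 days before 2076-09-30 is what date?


Start: 2076-09-30, subtract 113 days
Back 30 days from September 30 reaches August 31, 2076 -> 83 left
August 2076 has 31 days -> back to July 31, 2076 -> 52 left
July 2076 has 31 days -> back to June 30, 2076 -> 21 left
June 2076: 30 - 21 = 9 -> lands on June 9

Result: 2076-06-09


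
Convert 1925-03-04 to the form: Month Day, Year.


ISO 1925-03-04 parses as year=1925, month=03, day=04
Month 3 -> March

March 4, 1925


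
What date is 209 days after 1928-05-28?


Start: 1928-05-28, add 209 days
May 1928 has 31 days: 31 - 28 = 3 days to May 31 -> 206 left
June 1928 has 30 days -> 176 left
July 1928 has 31 days -> 145 left
August 1928 has 31 days -> 114 left
September 1928 has 30 days -> 84 left
October 1928 has 31 days -> 53 left
November 1928 has 30 days -> 23 left
December 1928: 23 <= 31 -> lands on December 23

Result: 1928-12-23


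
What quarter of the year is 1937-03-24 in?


Month: March (month 3)
Q1: Jan-Mar, Q2: Apr-Jun, Q3: Jul-Sep, Q4: Oct-Dec

Q1


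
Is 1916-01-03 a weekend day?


Anchor: Jan 1, 1916. With p = 1916 - 1 = 1915: (p + p//4 - p//100 + p//400) mod 7 = (1915 + 478 - 19 + 4) mod 7 = 2378 mod 7 = 5 -> Saturday (Mon=0 ... Sun=6)
Day of year: 3; offset = 2
Weekday index = (5 + 2) mod 7 = 0 -> Monday
Weekend days: Saturday, Sunday

No


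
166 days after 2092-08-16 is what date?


Start: 2092-08-16, add 166 days
August 2092 has 31 days: 31 - 16 = 15 days to August 31 -> 151 left
September 2092 has 30 days -> 121 left
October 2092 has 31 days -> 90 left
November 2092 has 30 days -> 60 left
December 2092 has 31 days -> 29 left
January 2093: 29 <= 31 -> lands on January 29

Result: 2093-01-29


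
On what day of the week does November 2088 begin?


Target: November 1, 2088
Anchor: Jan 1, 2088. With p = 2088 - 1 = 2087: (p + p//4 - p//100 + p//400) mod 7 = (2087 + 521 - 20 + 5) mod 7 = 2593 mod 7 = 3 -> Thursday (Mon=0 ... Sun=6)
Days before November (Jan-Oct): 305 days
Weekday index = (3 + 305) mod 7 = 0

Monday


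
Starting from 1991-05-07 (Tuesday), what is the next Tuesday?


Current: Tuesday
Target: Tuesday
Days ahead: 7

Next Tuesday: 1991-05-14


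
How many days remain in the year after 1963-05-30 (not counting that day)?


Day of year: 150 of 365
Remaining = 365 - 150

215 days


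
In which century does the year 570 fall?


Century = (year - 1) // 100 + 1
= (570 - 1) // 100 + 1
= 569 // 100 + 1
= 5 + 1

6th century


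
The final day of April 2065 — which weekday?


April 2065 has 30 days
Anchor: Jan 1, 2065. With p = 2065 - 1 = 2064: (p + p//4 - p//100 + p//400) mod 7 = (2064 + 516 - 20 + 5) mod 7 = 2565 mod 7 = 3 -> Thursday (Mon=0 ... Sun=6)
Days before April (Jan-Mar): 90; April 1 index = (3 + 90) mod 7 = 2 -> Wednesday
Last day offset: 30 - 1 = 29 days
Weekday index = (2 + 29) mod 7 = 3

Thursday, April 30


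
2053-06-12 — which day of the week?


Date: June 12, 2053
Anchor: Jan 1, 2053. With p = 2053 - 1 = 2052: (p + p//4 - p//100 + p//400) mod 7 = (2052 + 513 - 20 + 5) mod 7 = 2550 mod 7 = 2 -> Wednesday (Mon=0 ... Sun=6)
Days before June (Jan-May): 151; offset = 151 + 12 - 1 = 162
Weekday index = (2 + 162) mod 7 = 3

Day of the week: Thursday


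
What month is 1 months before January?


January is month 1
1 - 1 = 0; wrap: 0 + 12 = 12

December


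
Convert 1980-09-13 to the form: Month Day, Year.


ISO 1980-09-13 parses as year=1980, month=09, day=13
Month 9 -> September

September 13, 1980


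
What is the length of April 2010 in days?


April 2010

30 days


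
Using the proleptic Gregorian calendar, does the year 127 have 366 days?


Gregorian leap year rule: divisible by 4, but not by 100, unless also by 400.
127 is not divisible by 4 -> not a leap year

No


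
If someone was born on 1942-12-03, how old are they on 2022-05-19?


Birth: 1942-12-03
Reference: 2022-05-19
Year difference: 2022 - 1942 = 80
Birthday not yet reached in 2022, subtract 1

79 years old


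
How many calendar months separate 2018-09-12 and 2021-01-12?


From September 2018 to January 2021
3 years * 12 = 36 months, minus 8 months = 28

28 months


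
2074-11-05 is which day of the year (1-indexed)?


Date: November 5, 2074
Days in months 1 through 10: 304
Plus 5 days in November

Day of year: 309


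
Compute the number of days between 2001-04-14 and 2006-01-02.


From 2001-04-14 to 2006-01-02
2001-04-14: days before April = 31 + 28 + 31 = 90 (2001 is not a leap year); day of year = 90 + 14 = 104
2006-01-02: day of year = 2
Rest of 2001: 365 - 104 = 261
Full years 2002 (365), 2003 (365), 2004 (366), 2005 (365): 1461
Total = 261 + 1461 + 2 = 1724

1724 days


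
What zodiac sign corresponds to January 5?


Date: January 5
Conventional tropical zodiac dates: Capricorn from December 22 onward; Aquarius starts January 20
January 5 falls within the Capricorn range

Capricorn


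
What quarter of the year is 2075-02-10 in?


Month: February (month 2)
Q1: Jan-Mar, Q2: Apr-Jun, Q3: Jul-Sep, Q4: Oct-Dec

Q1


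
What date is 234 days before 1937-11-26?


Start: 1937-11-26, subtract 234 days
Back 26 days from November 26 reaches October 31, 1937 -> 208 left
October 1937 has 31 days -> back to September 30, 1937 -> 177 left
September 1937 has 30 days -> back to August 31, 1937 -> 147 left
August 1937 has 31 days -> back to July 31, 1937 -> 116 left
July 1937 has 31 days -> back to June 30, 1937 -> 85 left
June 1937 has 30 days -> back to May 31, 1937 -> 55 left
May 1937 has 31 days -> back to April 30, 1937 -> 24 left
April 1937: 30 - 24 = 6 -> lands on April 6

Result: 1937-04-06


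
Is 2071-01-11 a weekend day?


Anchor: Jan 1, 2071. With p = 2071 - 1 = 2070: (p + p//4 - p//100 + p//400) mod 7 = (2070 + 517 - 20 + 5) mod 7 = 2572 mod 7 = 3 -> Thursday (Mon=0 ... Sun=6)
Day of year: 11; offset = 10
Weekday index = (3 + 10) mod 7 = 6 -> Sunday
Weekend days: Saturday, Sunday

Yes


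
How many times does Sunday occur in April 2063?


April 2063 has 30 days
Anchor: Jan 1, 2063. With p = 2063 - 1 = 2062: (p + p//4 - p//100 + p//400) mod 7 = (2062 + 515 - 20 + 5) mod 7 = 2562 mod 7 = 0 -> Monday (Mon=0 ... Sun=6)
Days before April (Jan-Mar): 90; April 1 index = (0 + 90) mod 7 = 6 -> Sunday
First Sunday is April 1
Sundays: 1, 8, 15, 22, 29

5 Sundays


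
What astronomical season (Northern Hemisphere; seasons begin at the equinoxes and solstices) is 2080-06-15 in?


Date: June 15
Astronomical Spring (approx.; exact equinox/solstice day varies by year): March 20 to June 20
June 15 falls within the Spring window

Spring


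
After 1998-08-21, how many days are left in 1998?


Day of year: 233 of 365
Remaining = 365 - 233

132 days


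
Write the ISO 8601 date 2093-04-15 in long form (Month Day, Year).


ISO 2093-04-15 parses as year=2093, month=04, day=15
Month 4 -> April

April 15, 2093


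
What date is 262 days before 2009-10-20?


Start: 2009-10-20, subtract 262 days
Back 20 days from October 20 reaches September 30, 2009 -> 242 left
September 2009 has 30 days -> back to August 31, 2009 -> 212 left
August 2009 has 31 days -> back to July 31, 2009 -> 181 left
July 2009 has 31 days -> back to June 30, 2009 -> 150 left
June 2009 has 30 days -> back to May 31, 2009 -> 120 left
May 2009 has 31 days -> back to April 30, 2009 -> 89 left
April 2009 has 30 days -> back to March 31, 2009 -> 59 left
March 2009 has 31 days -> back to February 28, 2009 -> 28 left
February 2009 has 28 days -> back to January 31, 2009 -> 0 left
January 2009: 31 - 0 = 31 -> lands on January 31

Result: 2009-01-31


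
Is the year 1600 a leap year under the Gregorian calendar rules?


Gregorian leap year rule: divisible by 4, but not by 100, unless also by 400.
1600 is divisible by 400 -> leap year

Yes


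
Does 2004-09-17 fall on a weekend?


Anchor: Jan 1, 2004. With p = 2004 - 1 = 2003: (p + p//4 - p//100 + p//400) mod 7 = (2003 + 500 - 20 + 5) mod 7 = 2488 mod 7 = 3 -> Thursday (Mon=0 ... Sun=6)
Day of year: 261; offset = 260
Weekday index = (3 + 260) mod 7 = 4 -> Friday
Weekend days: Saturday, Sunday

No


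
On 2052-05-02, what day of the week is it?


Date: May 2, 2052
Anchor: Jan 1, 2052. With p = 2052 - 1 = 2051: (p + p//4 - p//100 + p//400) mod 7 = (2051 + 512 - 20 + 5) mod 7 = 2548 mod 7 = 0 -> Monday (Mon=0 ... Sun=6)
Days before May (Jan-Apr): 121; offset = 121 + 2 - 1 = 122
Weekday index = (0 + 122) mod 7 = 3

Day of the week: Thursday


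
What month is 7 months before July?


July is month 7
7 - 7 = 0; wrap: 0 + 12 = 12

December


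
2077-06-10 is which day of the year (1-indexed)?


Date: June 10, 2077
Days in months 1 through 5: 151
Plus 10 days in June

Day of year: 161


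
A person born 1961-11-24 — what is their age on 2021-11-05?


Birth: 1961-11-24
Reference: 2021-11-05
Year difference: 2021 - 1961 = 60
Birthday not yet reached in 2021, subtract 1

59 years old


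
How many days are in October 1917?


October 1917

31 days


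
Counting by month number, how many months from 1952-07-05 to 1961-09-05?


From July 1952 to September 1961
9 years * 12 = 108 months, plus 2 months = 110

110 months


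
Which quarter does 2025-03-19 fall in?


Month: March (month 3)
Q1: Jan-Mar, Q2: Apr-Jun, Q3: Jul-Sep, Q4: Oct-Dec

Q1


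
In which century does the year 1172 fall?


Century = (year - 1) // 100 + 1
= (1172 - 1) // 100 + 1
= 1171 // 100 + 1
= 11 + 1

12th century


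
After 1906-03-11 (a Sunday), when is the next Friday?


Current: Sunday
Target: Friday
Days ahead: 5

Next Friday: 1906-03-16


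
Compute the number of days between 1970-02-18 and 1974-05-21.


From 1970-02-18 to 1974-05-21
1970-02-18: days before February = 31; day of year = 31 + 18 = 49
1974-05-21: days before May = 31 + 28 + 31 + 30 = 120 (1974 is not a leap year); day of year = 120 + 21 = 141
Rest of 1970: 365 - 49 = 316
Full years 1971 (365), 1972 (366), 1973 (365): 1096
Total = 316 + 1096 + 141 = 1553

1553 days


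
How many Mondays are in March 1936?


March 1936 has 31 days
Anchor: Jan 1, 1936. With p = 1936 - 1 = 1935: (p + p//4 - p//100 + p//400) mod 7 = (1935 + 483 - 19 + 4) mod 7 = 2403 mod 7 = 2 -> Wednesday (Mon=0 ... Sun=6)
Days before March (Jan-Feb): 60; March 1 index = (2 + 60) mod 7 = 6 -> Sunday
First Monday is March 2
Mondays: 2, 9, 16, 23, 30

5 Mondays


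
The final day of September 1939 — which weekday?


September 1939 has 30 days
Anchor: Jan 1, 1939. With p = 1939 - 1 = 1938: (p + p//4 - p//100 + p//400) mod 7 = (1938 + 484 - 19 + 4) mod 7 = 2407 mod 7 = 6 -> Sunday (Mon=0 ... Sun=6)
Days before September (Jan-Aug): 243; September 1 index = (6 + 243) mod 7 = 4 -> Friday
Last day offset: 30 - 1 = 29 days
Weekday index = (4 + 29) mod 7 = 5

Saturday, September 30
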